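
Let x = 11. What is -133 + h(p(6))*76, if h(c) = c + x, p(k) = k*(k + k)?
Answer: 6175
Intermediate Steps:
p(k) = 2*k**2 (p(k) = k*(2*k) = 2*k**2)
h(c) = 11 + c (h(c) = c + 11 = 11 + c)
-133 + h(p(6))*76 = -133 + (11 + 2*6**2)*76 = -133 + (11 + 2*36)*76 = -133 + (11 + 72)*76 = -133 + 83*76 = -133 + 6308 = 6175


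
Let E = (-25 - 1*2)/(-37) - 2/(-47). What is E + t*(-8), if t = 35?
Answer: -485577/1739 ≈ -279.23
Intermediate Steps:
E = 1343/1739 (E = (-25 - 2)*(-1/37) - 2*(-1/47) = -27*(-1/37) + 2/47 = 27/37 + 2/47 = 1343/1739 ≈ 0.77228)
E + t*(-8) = 1343/1739 + 35*(-8) = 1343/1739 - 280 = -485577/1739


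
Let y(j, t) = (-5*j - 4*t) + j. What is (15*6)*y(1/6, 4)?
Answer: -1500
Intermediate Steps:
y(j, t) = -4*j - 4*t
(15*6)*y(1/6, 4) = (15*6)*(-4/6 - 4*4) = 90*(-4*1/6 - 16) = 90*(-2/3 - 16) = 90*(-50/3) = -1500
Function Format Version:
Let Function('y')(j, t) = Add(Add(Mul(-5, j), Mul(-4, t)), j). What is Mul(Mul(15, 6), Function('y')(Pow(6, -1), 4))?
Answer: -1500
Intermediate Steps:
Function('y')(j, t) = Add(Mul(-4, j), Mul(-4, t))
Mul(Mul(15, 6), Function('y')(Pow(6, -1), 4)) = Mul(Mul(15, 6), Add(Mul(-4, Pow(6, -1)), Mul(-4, 4))) = Mul(90, Add(Mul(-4, Rational(1, 6)), -16)) = Mul(90, Add(Rational(-2, 3), -16)) = Mul(90, Rational(-50, 3)) = -1500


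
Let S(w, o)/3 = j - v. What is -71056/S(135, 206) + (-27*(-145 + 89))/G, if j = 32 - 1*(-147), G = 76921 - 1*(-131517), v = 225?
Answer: 3702744796/7191111 ≈ 514.91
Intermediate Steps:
G = 208438 (G = 76921 + 131517 = 208438)
j = 179 (j = 32 + 147 = 179)
S(w, o) = -138 (S(w, o) = 3*(179 - 1*225) = 3*(179 - 225) = 3*(-46) = -138)
-71056/S(135, 206) + (-27*(-145 + 89))/G = -71056/(-138) - 27*(-145 + 89)/208438 = -71056*(-1/138) - 27*(-56)*(1/208438) = 35528/69 + 1512*(1/208438) = 35528/69 + 756/104219 = 3702744796/7191111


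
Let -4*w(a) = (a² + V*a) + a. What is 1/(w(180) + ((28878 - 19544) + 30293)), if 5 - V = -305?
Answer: 1/17532 ≈ 5.7039e-5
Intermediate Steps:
V = 310 (V = 5 - 1*(-305) = 5 + 305 = 310)
w(a) = -311*a/4 - a²/4 (w(a) = -((a² + 310*a) + a)/4 = -(a² + 311*a)/4 = -311*a/4 - a²/4)
1/(w(180) + ((28878 - 19544) + 30293)) = 1/(-¼*180*(311 + 180) + ((28878 - 19544) + 30293)) = 1/(-¼*180*491 + (9334 + 30293)) = 1/(-22095 + 39627) = 1/17532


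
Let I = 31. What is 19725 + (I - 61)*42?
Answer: 18465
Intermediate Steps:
19725 + (I - 61)*42 = 19725 + (31 - 61)*42 = 19725 - 30*42 = 19725 - 1260 = 18465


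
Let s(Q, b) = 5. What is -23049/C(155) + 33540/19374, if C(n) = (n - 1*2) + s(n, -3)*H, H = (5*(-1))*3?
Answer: -1897159/6458 ≈ -293.77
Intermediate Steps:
H = -15 (H = -5*3 = -15)
C(n) = -77 + n (C(n) = (n - 1*2) + 5*(-15) = (n - 2) - 75 = (-2 + n) - 75 = -77 + n)
-23049/C(155) + 33540/19374 = -23049/(-77 + 155) + 33540/19374 = -23049/78 + 33540*(1/19374) = -23049*1/78 + 5590/3229 = -591/2 + 5590/3229 = -1897159/6458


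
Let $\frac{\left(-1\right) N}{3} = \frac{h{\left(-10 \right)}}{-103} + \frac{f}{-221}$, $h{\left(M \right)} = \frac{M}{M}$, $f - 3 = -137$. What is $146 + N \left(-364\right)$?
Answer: $\frac{1396450}{1751} \approx 797.52$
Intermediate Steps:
$f = -134$ ($f = 3 - 137 = -134$)
$h{\left(M \right)} = 1$
$N = - \frac{40743}{22763}$ ($N = - 3 \left(1 \frac{1}{-103} - \frac{134}{-221}\right) = - 3 \left(1 \left(- \frac{1}{103}\right) - - \frac{134}{221}\right) = - 3 \left(- \frac{1}{103} + \frac{134}{221}\right) = \left(-3\right) \frac{13581}{22763} = - \frac{40743}{22763} \approx -1.7899$)
$146 + N \left(-364\right) = 146 - - \frac{1140804}{1751} = 146 + \frac{1140804}{1751} = \frac{1396450}{1751}$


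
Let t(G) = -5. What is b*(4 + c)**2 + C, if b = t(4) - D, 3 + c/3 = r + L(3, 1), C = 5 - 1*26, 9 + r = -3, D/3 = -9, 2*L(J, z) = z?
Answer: 68609/2 ≈ 34305.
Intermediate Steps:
L(J, z) = z/2
D = -27 (D = 3*(-9) = -27)
r = -12 (r = -9 - 3 = -12)
C = -21 (C = 5 - 26 = -21)
c = -87/2 (c = -9 + 3*(-12 + (1/2)*1) = -9 + 3*(-12 + 1/2) = -9 + 3*(-23/2) = -9 - 69/2 = -87/2 ≈ -43.500)
b = 22 (b = -5 - 1*(-27) = -5 + 27 = 22)
b*(4 + c)**2 + C = 22*(4 - 87/2)**2 - 21 = 22*(-79/2)**2 - 21 = 22*(6241/4) - 21 = 68651/2 - 21 = 68609/2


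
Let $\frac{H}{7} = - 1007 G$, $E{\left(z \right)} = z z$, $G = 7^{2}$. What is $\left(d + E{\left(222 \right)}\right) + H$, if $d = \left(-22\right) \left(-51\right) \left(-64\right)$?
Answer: $-367925$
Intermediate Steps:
$G = 49$
$d = -71808$ ($d = 1122 \left(-64\right) = -71808$)
$E{\left(z \right)} = z^{2}$
$H = -345401$ ($H = 7 \left(\left(-1007\right) 49\right) = 7 \left(-49343\right) = -345401$)
$\left(d + E{\left(222 \right)}\right) + H = \left(-71808 + 222^{2}\right) - 345401 = \left(-71808 + 49284\right) - 345401 = -22524 - 345401 = -367925$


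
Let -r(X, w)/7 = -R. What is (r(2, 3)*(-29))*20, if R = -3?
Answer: 12180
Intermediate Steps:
r(X, w) = -21 (r(X, w) = -(-7)*(-3) = -7*3 = -21)
(r(2, 3)*(-29))*20 = -21*(-29)*20 = 609*20 = 12180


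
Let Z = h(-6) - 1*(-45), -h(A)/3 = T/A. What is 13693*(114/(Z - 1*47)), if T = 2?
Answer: -1561002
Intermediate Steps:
h(A) = -6/A
Z = 46 (Z = -6/(-6) - 1*(-45) = -6*(-1/6) + 45 = 1 + 45 = 46)
13693*(114/(Z - 1*47)) = 13693*(114/(46 - 1*47)) = 13693*(114/(46 - 47)) = 13693*(114/(-1)) = 13693*(114*(-1)) = 13693*(-114) = -1561002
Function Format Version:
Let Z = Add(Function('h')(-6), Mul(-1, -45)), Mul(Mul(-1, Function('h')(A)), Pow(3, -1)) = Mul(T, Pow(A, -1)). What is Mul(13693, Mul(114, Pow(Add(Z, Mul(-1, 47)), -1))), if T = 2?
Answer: -1561002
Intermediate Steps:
Function('h')(A) = Mul(-6, Pow(A, -1)) (Function('h')(A) = Mul(-3, Mul(2, Pow(A, -1))) = Mul(-6, Pow(A, -1)))
Z = 46 (Z = Add(Mul(-6, Pow(-6, -1)), Mul(-1, -45)) = Add(Mul(-6, Rational(-1, 6)), 45) = Add(1, 45) = 46)
Mul(13693, Mul(114, Pow(Add(Z, Mul(-1, 47)), -1))) = Mul(13693, Mul(114, Pow(Add(46, Mul(-1, 47)), -1))) = Mul(13693, Mul(114, Pow(Add(46, -47), -1))) = Mul(13693, Mul(114, Pow(-1, -1))) = Mul(13693, Mul(114, -1)) = Mul(13693, -114) = -1561002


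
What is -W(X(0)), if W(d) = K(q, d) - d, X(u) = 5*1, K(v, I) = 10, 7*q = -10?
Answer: -5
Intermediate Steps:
q = -10/7 (q = (⅐)*(-10) = -10/7 ≈ -1.4286)
X(u) = 5
W(d) = 10 - d
-W(X(0)) = -(10 - 1*5) = -(10 - 5) = -1*5 = -5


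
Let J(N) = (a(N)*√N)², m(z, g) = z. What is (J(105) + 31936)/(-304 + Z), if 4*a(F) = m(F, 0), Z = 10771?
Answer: 1668601/167472 ≈ 9.9635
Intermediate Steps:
a(F) = F/4
J(N) = N³/16 (J(N) = ((N/4)*√N)² = (N^(3/2)/4)² = N³/16)
(J(105) + 31936)/(-304 + Z) = ((1/16)*105³ + 31936)/(-304 + 10771) = ((1/16)*1157625 + 31936)/10467 = (1157625/16 + 31936)*(1/10467) = (1668601/16)*(1/10467) = 1668601/167472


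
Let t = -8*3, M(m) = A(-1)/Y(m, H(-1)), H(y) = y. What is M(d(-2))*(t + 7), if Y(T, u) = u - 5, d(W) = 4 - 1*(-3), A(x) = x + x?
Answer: -17/3 ≈ -5.6667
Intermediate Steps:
A(x) = 2*x
d(W) = 7 (d(W) = 4 + 3 = 7)
Y(T, u) = -5 + u
M(m) = 1/3 (M(m) = (2*(-1))/(-5 - 1) = -2/(-6) = -2*(-1/6) = 1/3)
t = -24
M(d(-2))*(t + 7) = (-24 + 7)/3 = (1/3)*(-17) = -17/3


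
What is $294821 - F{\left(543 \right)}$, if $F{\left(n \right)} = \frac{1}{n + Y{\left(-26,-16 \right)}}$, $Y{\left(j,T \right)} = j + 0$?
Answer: $\frac{152422456}{517} \approx 2.9482 \cdot 10^{5}$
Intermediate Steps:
$Y{\left(j,T \right)} = j$
$F{\left(n \right)} = \frac{1}{-26 + n}$ ($F{\left(n \right)} = \frac{1}{n - 26} = \frac{1}{-26 + n}$)
$294821 - F{\left(543 \right)} = 294821 - \frac{1}{-26 + 543} = 294821 - \frac{1}{517} = \frac{152422456}{517}$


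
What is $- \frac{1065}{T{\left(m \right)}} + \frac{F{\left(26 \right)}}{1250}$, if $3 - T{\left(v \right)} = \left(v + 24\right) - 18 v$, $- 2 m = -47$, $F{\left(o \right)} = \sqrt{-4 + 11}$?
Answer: $- \frac{2130}{757} + \frac{\sqrt{7}}{1250} \approx -2.8116$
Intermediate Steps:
$F{\left(o \right)} = \sqrt{7}$
$m = \frac{47}{2}$ ($m = \left(- \frac{1}{2}\right) \left(-47\right) = \frac{47}{2} \approx 23.5$)
$T{\left(v \right)} = -21 + 17 v$ ($T{\left(v \right)} = 3 - \left(\left(v + 24\right) - 18 v\right) = 3 - \left(\left(24 + v\right) - 18 v\right) = 3 - \left(24 - 17 v\right) = 3 + \left(-24 + 17 v\right) = -21 + 17 v$)
$- \frac{1065}{T{\left(m \right)}} + \frac{F{\left(26 \right)}}{1250} = - \frac{1065}{-21 + 17 \cdot \frac{47}{2}} + \frac{\sqrt{7}}{1250} = - \frac{1065}{-21 + \frac{799}{2}} + \sqrt{7} \cdot \frac{1}{1250} = - \frac{1065}{\frac{757}{2}} + \frac{\sqrt{7}}{1250} = \left(-1065\right) \frac{2}{757} + \frac{\sqrt{7}}{1250} = - \frac{2130}{757} + \frac{\sqrt{7}}{1250}$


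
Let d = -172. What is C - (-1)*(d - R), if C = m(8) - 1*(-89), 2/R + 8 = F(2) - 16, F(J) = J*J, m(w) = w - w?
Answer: -829/10 ≈ -82.900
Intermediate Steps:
m(w) = 0
F(J) = J**2
R = -1/10 (R = 2/(-8 + (2**2 - 16)) = 2/(-8 + (4 - 16)) = 2/(-8 - 12) = 2/(-20) = 2*(-1/20) = -1/10 ≈ -0.10000)
C = 89 (C = 0 - 1*(-89) = 0 + 89 = 89)
C - (-1)*(d - R) = 89 - (-1)*(-172 - 1*(-1/10)) = 89 - (-1)*(-172 + 1/10) = 89 - (-1)*(-1719)/10 = 89 - 1*1719/10 = 89 - 1719/10 = -829/10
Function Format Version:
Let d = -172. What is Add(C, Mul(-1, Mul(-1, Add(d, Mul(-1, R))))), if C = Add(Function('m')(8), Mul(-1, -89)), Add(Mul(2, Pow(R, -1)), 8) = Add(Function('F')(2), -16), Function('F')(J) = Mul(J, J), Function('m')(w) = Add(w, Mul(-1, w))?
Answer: Rational(-829, 10) ≈ -82.900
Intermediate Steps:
Function('m')(w) = 0
Function('F')(J) = Pow(J, 2)
R = Rational(-1, 10) (R = Mul(2, Pow(Add(-8, Add(Pow(2, 2), -16)), -1)) = Mul(2, Pow(Add(-8, Add(4, -16)), -1)) = Mul(2, Pow(Add(-8, -12), -1)) = Mul(2, Pow(-20, -1)) = Mul(2, Rational(-1, 20)) = Rational(-1, 10) ≈ -0.10000)
C = 89 (C = Add(0, Mul(-1, -89)) = Add(0, 89) = 89)
Add(C, Mul(-1, Mul(-1, Add(d, Mul(-1, R))))) = Add(89, Mul(-1, Mul(-1, Add(-172, Mul(-1, Rational(-1, 10)))))) = Add(89, Mul(-1, Mul(-1, Add(-172, Rational(1, 10))))) = Add(89, Mul(-1, Mul(-1, Rational(-1719, 10)))) = Add(89, Mul(-1, Rational(1719, 10))) = Add(89, Rational(-1719, 10)) = Rational(-829, 10)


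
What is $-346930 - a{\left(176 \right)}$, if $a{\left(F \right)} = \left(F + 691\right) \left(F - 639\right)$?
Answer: $54491$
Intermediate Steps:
$a{\left(F \right)} = \left(-639 + F\right) \left(691 + F\right)$ ($a{\left(F \right)} = \left(691 + F\right) \left(-639 + F\right) = \left(-639 + F\right) \left(691 + F\right)$)
$-346930 - a{\left(176 \right)} = -346930 - \left(-441549 + 176^{2} + 52 \cdot 176\right) = -346930 - \left(-441549 + 30976 + 9152\right) = -346930 - -401421 = -346930 + 401421 = 54491$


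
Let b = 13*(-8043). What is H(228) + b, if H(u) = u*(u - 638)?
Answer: -198039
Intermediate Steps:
H(u) = u*(-638 + u)
b = -104559
H(228) + b = 228*(-638 + 228) - 104559 = 228*(-410) - 104559 = -93480 - 104559 = -198039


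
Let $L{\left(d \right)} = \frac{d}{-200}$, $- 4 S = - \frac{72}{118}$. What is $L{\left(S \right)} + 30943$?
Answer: $\frac{365127391}{11800} \approx 30943.0$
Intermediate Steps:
$S = \frac{9}{59}$ ($S = - \frac{\left(-72\right) \frac{1}{118}}{4} = \left(- \frac{1}{4}\right) \left(- \frac{36}{59}\right) = \frac{9}{59} \approx 0.15254$)
$L{\left(d \right)} = - \frac{d}{200}$ ($L{\left(d \right)} = d \left(- \frac{1}{200}\right) = - \frac{d}{200}$)
$L{\left(S \right)} + 30943 = \left(- \frac{1}{200}\right) \frac{9}{59} + 30943 = - \frac{9}{11800} + 30943 = \frac{365127391}{11800}$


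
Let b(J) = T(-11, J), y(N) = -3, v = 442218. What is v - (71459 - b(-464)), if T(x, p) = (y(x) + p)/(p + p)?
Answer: 344064819/928 ≈ 3.7076e+5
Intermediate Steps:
T(x, p) = (-3 + p)/(2*p) (T(x, p) = (-3 + p)/(p + p) = (-3 + p)/((2*p)) = (-3 + p)*(1/(2*p)) = (-3 + p)/(2*p))
b(J) = (-3 + J)/(2*J)
v - (71459 - b(-464)) = 442218 - (71459 - (-3 - 464)/(2*(-464))) = 442218 - (71459 - (-1)*(-467)/(2*464)) = 442218 - (71459 - 1*467/928) = 442218 - (71459 - 467/928) = 442218 - 1*66313485/928 = 442218 - 66313485/928 = 344064819/928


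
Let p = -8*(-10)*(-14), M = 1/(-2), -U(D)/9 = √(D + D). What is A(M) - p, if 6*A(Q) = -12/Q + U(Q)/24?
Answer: 1124 - I/16 ≈ 1124.0 - 0.0625*I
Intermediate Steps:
U(D) = -9*√2*√D (U(D) = -9*√(D + D) = -9*√2*√D)
M = -½ ≈ -0.50000
A(Q) = -2/Q - √2*√Q/16 (A(Q) = (-12/Q - 9*√2*√Q/24)/6 = (-12/Q - 9*√2*√Q*(1/24))/6 = (-12/Q - 3*√2*√Q/8)/6 = -2/Q - √2*√Q/16)
p = -1120 (p = 80*(-14) = -1120)
A(M) - p = (-32 - √2*(-½)^(3/2))/(16*(-½)) - 1*(-1120) = (1/16)*(-2)*(-32 - √2*(-I*√2/4)) + 1120 = (1/16)*(-2)*(-32 + I/2) + 1120 = (4 - I/16) + 1120 = 1124 - I/16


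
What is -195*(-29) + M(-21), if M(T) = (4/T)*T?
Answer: 5659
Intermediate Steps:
M(T) = 4
-195*(-29) + M(-21) = -195*(-29) + 4 = 5655 + 4 = 5659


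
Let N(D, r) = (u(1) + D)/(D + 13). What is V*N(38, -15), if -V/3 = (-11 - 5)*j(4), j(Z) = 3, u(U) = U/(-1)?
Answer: 1776/17 ≈ 104.47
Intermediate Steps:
u(U) = -U (u(U) = U*(-1) = -U)
N(D, r) = (-1 + D)/(13 + D) (N(D, r) = (-1*1 + D)/(D + 13) = (-1 + D)/(13 + D))
V = 144 (V = -3*(-11 - 5)*3 = -(-48)*3 = -3*(-48) = 144)
V*N(38, -15) = 144*((-1 + 38)/(13 + 38)) = 144*(37/51) = 1776/17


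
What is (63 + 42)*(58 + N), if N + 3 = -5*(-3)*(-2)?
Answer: 2625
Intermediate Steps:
N = -33 (N = -3 - 5*(-3)*(-2) = -3 + 15*(-2) = -3 - 30 = -33)
(63 + 42)*(58 + N) = (63 + 42)*(58 - 33) = 105*25 = 2625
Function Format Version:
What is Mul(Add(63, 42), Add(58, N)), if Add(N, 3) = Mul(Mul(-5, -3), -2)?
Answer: 2625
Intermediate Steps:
N = -33 (N = Add(-3, Mul(Mul(-5, -3), -2)) = Add(-3, Mul(15, -2)) = Add(-3, -30) = -33)
Mul(Add(63, 42), Add(58, N)) = Mul(Add(63, 42), Add(58, -33)) = Mul(105, 25) = 2625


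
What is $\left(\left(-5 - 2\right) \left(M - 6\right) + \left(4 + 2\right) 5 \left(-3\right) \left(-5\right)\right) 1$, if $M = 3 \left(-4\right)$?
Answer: $576$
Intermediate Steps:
$M = -12$
$\left(\left(-5 - 2\right) \left(M - 6\right) + \left(4 + 2\right) 5 \left(-3\right) \left(-5\right)\right) 1 = \left(\left(-5 - 2\right) \left(-12 - 6\right) + \left(4 + 2\right) 5 \left(-3\right) \left(-5\right)\right) 1 = \left(\left(-7\right) \left(-18\right) + 6 \cdot 5 \left(-3\right) \left(-5\right)\right) 1 = \left(126 + 30 \left(-3\right) \left(-5\right)\right) 1 = \left(126 - -450\right) 1 = \left(126 + 450\right) 1 = 576 \cdot 1 = 576$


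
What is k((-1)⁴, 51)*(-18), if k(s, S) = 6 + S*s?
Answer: -1026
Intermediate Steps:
k((-1)⁴, 51)*(-18) = (6 + 51*(-1)⁴)*(-18) = (6 + 51*1)*(-18) = (6 + 51)*(-18) = 57*(-18) = -1026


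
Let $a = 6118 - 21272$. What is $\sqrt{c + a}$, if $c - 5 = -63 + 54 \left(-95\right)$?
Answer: $i \sqrt{20342} \approx 142.63 i$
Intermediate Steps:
$a = -15154$
$c = -5188$ ($c = 5 + \left(-63 + 54 \left(-95\right)\right) = 5 - 5193 = -5188$)
$\sqrt{c + a} = \sqrt{-5188 - 15154} = \sqrt{-20342} = i \sqrt{20342}$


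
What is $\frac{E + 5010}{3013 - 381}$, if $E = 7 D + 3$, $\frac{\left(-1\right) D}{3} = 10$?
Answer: $\frac{4803}{2632} \approx 1.8248$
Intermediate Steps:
$D = -30$ ($D = \left(-3\right) 10 = -30$)
$E = -207$ ($E = 7 \left(-30\right) + 3 = -210 + 3 = -207$)
$\frac{E + 5010}{3013 - 381} = \frac{-207 + 5010}{3013 - 381} = \frac{4803}{2632}$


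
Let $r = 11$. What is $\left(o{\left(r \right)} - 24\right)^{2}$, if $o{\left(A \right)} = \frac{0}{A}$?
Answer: $576$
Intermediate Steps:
$o{\left(A \right)} = 0$
$\left(o{\left(r \right)} - 24\right)^{2} = \left(0 - 24\right)^{2} = \left(-24\right)^{2} = 576$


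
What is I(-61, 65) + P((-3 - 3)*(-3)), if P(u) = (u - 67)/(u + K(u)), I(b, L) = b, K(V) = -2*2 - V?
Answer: -195/4 ≈ -48.750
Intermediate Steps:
K(V) = -4 - V
P(u) = 67/4 - u/4 (P(u) = (u - 67)/(u + (-4 - u)) = (-67 + u)/(-4) = (-67 + u)*(-¼) = 67/4 - u/4)
I(-61, 65) + P((-3 - 3)*(-3)) = -61 + (67/4 - (-3 - 3)*(-3)/4) = -61 + (67/4 - (-3)*(-3)/2) = -61 + (67/4 - ¼*18) = -61 + (67/4 - 9/2) = -61 + 49/4 = -195/4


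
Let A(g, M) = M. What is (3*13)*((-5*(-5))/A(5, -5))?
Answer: -195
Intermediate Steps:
(3*13)*((-5*(-5))/A(5, -5)) = (3*13)*(-5*(-5)/(-5)) = 39*(25*(-⅕)) = 39*(-5) = -195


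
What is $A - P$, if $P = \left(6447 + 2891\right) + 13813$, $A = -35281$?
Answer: $-58432$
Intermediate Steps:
$P = 23151$ ($P = 9338 + 13813 = 23151$)
$A - P = -35281 - 23151 = -58432$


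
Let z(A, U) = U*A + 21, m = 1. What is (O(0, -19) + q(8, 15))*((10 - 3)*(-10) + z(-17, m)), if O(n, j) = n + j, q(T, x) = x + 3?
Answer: 66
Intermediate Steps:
q(T, x) = 3 + x
O(n, j) = j + n
z(A, U) = 21 + A*U (z(A, U) = A*U + 21 = 21 + A*U)
(O(0, -19) + q(8, 15))*((10 - 3)*(-10) + z(-17, m)) = ((-19 + 0) + (3 + 15))*((10 - 3)*(-10) + (21 - 17*1)) = (-19 + 18)*(7*(-10) + (21 - 17)) = -(-70 + 4) = -1*(-66) = 66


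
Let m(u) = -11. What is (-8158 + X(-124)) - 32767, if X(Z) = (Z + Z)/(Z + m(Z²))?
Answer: -5524627/135 ≈ -40923.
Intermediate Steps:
X(Z) = 2*Z/(-11 + Z) (X(Z) = (Z + Z)/(Z - 11) = (2*Z)/(-11 + Z) = 2*Z/(-11 + Z))
(-8158 + X(-124)) - 32767 = (-8158 + 2*(-124)/(-11 - 124)) - 32767 = (-8158 + 2*(-124)/(-135)) - 32767 = (-8158 + 2*(-124)*(-1/135)) - 32767 = (-8158 + 248/135) - 32767 = -1101082/135 - 32767 = -5524627/135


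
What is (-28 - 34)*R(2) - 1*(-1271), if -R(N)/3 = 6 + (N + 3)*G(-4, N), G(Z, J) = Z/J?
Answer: 527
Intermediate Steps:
R(N) = -18 + 12*(3 + N)/N (R(N) = -3*(6 + (N + 3)*(-4/N)) = -3*(6 + (3 + N)*(-4/N)) = -3*(6 - 4*(3 + N)/N) = -18 + 12*(3 + N)/N)
(-28 - 34)*R(2) - 1*(-1271) = (-28 - 34)*(-6 + 36/2) - 1*(-1271) = -62*(-6 + 36*(1/2)) + 1271 = -62*(-6 + 18) + 1271 = -62*12 + 1271 = -744 + 1271 = 527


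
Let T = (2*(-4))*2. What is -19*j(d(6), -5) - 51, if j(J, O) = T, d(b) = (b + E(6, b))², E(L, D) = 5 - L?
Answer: 253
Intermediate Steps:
T = -16 (T = -8*2 = -16)
d(b) = (-1 + b)² (d(b) = (b + (5 - 1*6))² = (b + (5 - 6))² = (b - 1)² = (-1 + b)²)
j(J, O) = -16
-19*j(d(6), -5) - 51 = -19*(-16) - 51 = 304 - 51 = 253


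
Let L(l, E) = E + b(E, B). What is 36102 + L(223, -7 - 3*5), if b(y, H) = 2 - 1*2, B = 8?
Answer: 36080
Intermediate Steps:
b(y, H) = 0 (b(y, H) = 2 - 2 = 0)
L(l, E) = E (L(l, E) = E + 0 = E)
36102 + L(223, -7 - 3*5) = 36102 + (-7 - 3*5) = 36102 + (-7 - 15) = 36102 - 22 = 36080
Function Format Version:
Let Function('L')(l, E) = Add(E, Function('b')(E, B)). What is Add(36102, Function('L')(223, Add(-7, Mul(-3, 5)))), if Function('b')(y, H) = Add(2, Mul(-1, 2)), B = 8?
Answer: 36080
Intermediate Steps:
Function('b')(y, H) = 0 (Function('b')(y, H) = Add(2, -2) = 0)
Function('L')(l, E) = E (Function('L')(l, E) = Add(E, 0) = E)
Add(36102, Function('L')(223, Add(-7, Mul(-3, 5)))) = Add(36102, Add(-7, Mul(-3, 5))) = Add(36102, Add(-7, -15)) = Add(36102, -22) = 36080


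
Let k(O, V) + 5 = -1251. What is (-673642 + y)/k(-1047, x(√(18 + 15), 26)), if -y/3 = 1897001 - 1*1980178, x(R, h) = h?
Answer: 424111/1256 ≈ 337.67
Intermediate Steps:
k(O, V) = -1256 (k(O, V) = -5 - 1251 = -1256)
y = 249531 (y = -3*(1897001 - 1*1980178) = -3*(1897001 - 1980178) = -3*(-83177) = 249531)
(-673642 + y)/k(-1047, x(√(18 + 15), 26)) = (-673642 + 249531)/(-1256) = -424111*(-1/1256) = 424111/1256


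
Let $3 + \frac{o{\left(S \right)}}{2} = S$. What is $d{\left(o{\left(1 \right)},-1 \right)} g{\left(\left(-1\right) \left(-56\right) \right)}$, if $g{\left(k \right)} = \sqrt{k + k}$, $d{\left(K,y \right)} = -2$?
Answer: $- 8 \sqrt{7} \approx -21.166$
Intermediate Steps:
$o{\left(S \right)} = -6 + 2 S$
$g{\left(k \right)} = \sqrt{2} \sqrt{k}$ ($g{\left(k \right)} = \sqrt{2 k} = \sqrt{2} \sqrt{k}$)
$d{\left(o{\left(1 \right)},-1 \right)} g{\left(\left(-1\right) \left(-56\right) \right)} = - 2 \sqrt{2} \sqrt{\left(-1\right) \left(-56\right)} = - 2 \sqrt{2} \sqrt{56} = - 2 \sqrt{2} \cdot 2 \sqrt{14} = - 2 \cdot 4 \sqrt{7} = - 8 \sqrt{7}$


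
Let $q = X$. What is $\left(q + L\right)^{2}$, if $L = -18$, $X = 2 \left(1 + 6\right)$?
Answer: $16$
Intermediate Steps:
$X = 14$ ($X = 2 \cdot 7 = 14$)
$q = 14$
$\left(q + L\right)^{2} = \left(14 - 18\right)^{2} = \left(-4\right)^{2} = 16$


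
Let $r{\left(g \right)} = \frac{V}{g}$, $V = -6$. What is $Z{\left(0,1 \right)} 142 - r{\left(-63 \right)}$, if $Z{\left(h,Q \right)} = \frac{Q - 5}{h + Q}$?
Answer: $- \frac{11930}{21} \approx -568.1$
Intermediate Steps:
$Z{\left(h,Q \right)} = \frac{-5 + Q}{Q + h}$
$r{\left(g \right)} = - \frac{6}{g}$
$Z{\left(0,1 \right)} 142 - r{\left(-63 \right)} = \frac{-5 + 1}{1 + 0} \cdot 142 - - \frac{6}{-63} = 1^{-1} \left(-4\right) 142 - \left(-6\right) \left(- \frac{1}{63}\right) = 1 \left(-4\right) 142 - \frac{2}{21} = \left(-4\right) 142 - \frac{2}{21} = -568 - \frac{2}{21} = - \frac{11930}{21}$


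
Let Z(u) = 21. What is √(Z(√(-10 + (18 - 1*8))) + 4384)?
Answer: √4405 ≈ 66.370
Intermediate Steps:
√(Z(√(-10 + (18 - 1*8))) + 4384) = √(21 + 4384) = √4405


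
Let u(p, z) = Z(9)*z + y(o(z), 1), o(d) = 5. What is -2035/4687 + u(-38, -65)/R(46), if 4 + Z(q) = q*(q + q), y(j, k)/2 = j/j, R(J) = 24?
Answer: -12043739/28122 ≈ -428.27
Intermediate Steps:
y(j, k) = 2 (y(j, k) = 2*(j/j) = 2*1 = 2)
Z(q) = -4 + 2*q² (Z(q) = -4 + q*(q + q) = -4 + q*(2*q) = -4 + 2*q²)
u(p, z) = 2 + 158*z (u(p, z) = (-4 + 2*9²)*z + 2 = (-4 + 2*81)*z + 2 = (-4 + 162)*z + 2 = 158*z + 2 = 2 + 158*z)
-2035/4687 + u(-38, -65)/R(46) = -2035/4687 + (2 + 158*(-65))/24 = -2035*1/4687 + (2 - 10270)*(1/24) = -2035/4687 - 10268*1/24 = -2035/4687 - 2567/6 = -12043739/28122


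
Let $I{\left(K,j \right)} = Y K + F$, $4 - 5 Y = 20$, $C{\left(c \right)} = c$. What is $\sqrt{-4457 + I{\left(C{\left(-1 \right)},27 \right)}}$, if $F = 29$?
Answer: $\frac{2 i \sqrt{27655}}{5} \approx 66.519 i$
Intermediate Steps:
$Y = - \frac{16}{5}$ ($Y = \frac{4}{5} - 4 = - \frac{16}{5} \approx -3.2$)
$I{\left(K,j \right)} = 29 - \frac{16 K}{5}$ ($I{\left(K,j \right)} = - \frac{16 K}{5} + 29 = 29 - \frac{16 K}{5}$)
$\sqrt{-4457 + I{\left(C{\left(-1 \right)},27 \right)}} = \sqrt{-4457 + \left(29 - - \frac{16}{5}\right)} = \sqrt{-4457 + \left(29 + \frac{16}{5}\right)} = \sqrt{-4457 + \frac{161}{5}} = \sqrt{- \frac{22124}{5}} = \frac{2 i \sqrt{27655}}{5}$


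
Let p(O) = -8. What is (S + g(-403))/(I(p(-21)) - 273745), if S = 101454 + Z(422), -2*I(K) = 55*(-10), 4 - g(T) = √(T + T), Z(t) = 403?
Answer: -101861/273470 + I*√806/273470 ≈ -0.37248 + 0.00010381*I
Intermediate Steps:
g(T) = 4 - √2*√T (g(T) = 4 - √(T + T) = 4 - √(2*T) = 4 - √2*√T)
I(K) = 275 (I(K) = -55*(-10)/2 = -½*(-550) = 275)
S = 101857 (S = 101454 + 403 = 101857)
(S + g(-403))/(I(p(-21)) - 273745) = (101857 + (4 - √2*√(-403)))/(275 - 273745) = (101857 + (4 - √2*I*√403))/(-273470) = (101857 + (4 - I*√806))*(-1/273470) = (101861 - I*√806)*(-1/273470) = -101861/273470 + I*√806/273470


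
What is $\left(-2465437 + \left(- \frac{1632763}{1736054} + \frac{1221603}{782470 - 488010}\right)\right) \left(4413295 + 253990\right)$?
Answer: $- \frac{588230044687724795173293}{51119846084} \approx -1.1507 \cdot 10^{13}$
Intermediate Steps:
$\left(-2465437 + \left(- \frac{1632763}{1736054} + \frac{1221603}{782470 - 488010}\right)\right) \left(4413295 + 253990\right) = \left(-2465437 + \left(\left(-1632763\right) \frac{1}{1736054} + \frac{1221603}{782470 - 488010}\right)\right) 4667285 = \left(-2465437 - \left(\frac{1632763}{1736054} - \frac{1221603}{294460}\right)\right) 4667285 = \left(-2465437 + \left(- \frac{1632763}{1736054} + 1221603 \cdot \frac{1}{294460}\right)\right) 4667285 = \left(-2465437 + \left(- \frac{1632763}{1736054} + \frac{1221603}{294460}\right)\right) 4667285 = \left(-2465437 + \frac{819992690791}{255599230420}\right) 4667285 = \left(- \frac{630162979856302749}{255599230420}\right) 4667285 = - \frac{588230044687724795173293}{51119846084}$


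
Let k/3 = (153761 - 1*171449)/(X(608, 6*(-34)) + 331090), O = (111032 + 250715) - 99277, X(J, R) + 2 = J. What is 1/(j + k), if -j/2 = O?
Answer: -41462/21765068913 ≈ -1.9050e-6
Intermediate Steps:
X(J, R) = -2 + J
O = 262470 (O = 361747 - 99277 = 262470)
j = -524940 (j = -2*262470 = -524940)
k = -6633/41462 (k = 3*((153761 - 1*171449)/((-2 + 608) + 331090)) = 3*((153761 - 171449)/(606 + 331090)) = 3*(-17688/331696) = 3*(-17688*1/331696) = 3*(-2211/41462) = -6633/41462 ≈ -0.15998)
1/(j + k) = 1/(-524940 - 6633/41462) = 1/(-21765068913/41462) = -41462/21765068913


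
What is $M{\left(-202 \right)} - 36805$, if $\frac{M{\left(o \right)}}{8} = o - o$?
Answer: $-36805$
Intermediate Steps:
$M{\left(o \right)} = 0$ ($M{\left(o \right)} = 8 \left(o - o\right) = 8 \cdot 0 = 0$)
$M{\left(-202 \right)} - 36805 = 0 - 36805 = -36805$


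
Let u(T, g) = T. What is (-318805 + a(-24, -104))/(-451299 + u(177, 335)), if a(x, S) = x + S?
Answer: 106311/150374 ≈ 0.70698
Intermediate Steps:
a(x, S) = S + x
(-318805 + a(-24, -104))/(-451299 + u(177, 335)) = (-318805 + (-104 - 24))/(-451299 + 177) = (-318805 - 128)/(-451122) = -318933*(-1/451122) = 106311/150374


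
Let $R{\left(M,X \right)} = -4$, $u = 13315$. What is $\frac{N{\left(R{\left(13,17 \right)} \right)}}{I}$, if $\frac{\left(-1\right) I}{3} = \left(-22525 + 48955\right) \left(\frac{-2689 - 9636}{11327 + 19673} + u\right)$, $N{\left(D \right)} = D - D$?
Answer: $0$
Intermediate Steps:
$N{\left(D \right)} = 0$
$I = - \frac{130908638403}{124}$ ($I = - 3 \left(-22525 + 48955\right) \left(\frac{-2689 - 9636}{11327 + 19673} + 13315\right) = - 3 \cdot 26430 \left(- \frac{12325}{31000} + 13315\right) = - 3 \cdot 26430 \left(\left(-12325\right) \frac{1}{31000} + 13315\right) = - 3 \cdot 26430 \left(- \frac{493}{1240} + 13315\right) = - 3 \cdot 26430 \cdot \frac{16510107}{1240} = \left(-3\right) \frac{43636212801}{124} = - \frac{130908638403}{124} \approx -1.0557 \cdot 10^{9}$)
$\frac{N{\left(R{\left(13,17 \right)} \right)}}{I} = \frac{0}{- \frac{130908638403}{124}} = 0 \left(- \frac{124}{130908638403}\right) = 0$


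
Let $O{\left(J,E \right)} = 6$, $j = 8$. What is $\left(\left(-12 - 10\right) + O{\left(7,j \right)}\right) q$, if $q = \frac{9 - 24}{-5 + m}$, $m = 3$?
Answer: $-120$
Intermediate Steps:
$q = \frac{15}{2}$ ($q = \frac{9 - 24}{-5 + 3} = - \frac{15}{-2} = \left(-15\right) \left(- \frac{1}{2}\right) = \frac{15}{2} \approx 7.5$)
$\left(\left(-12 - 10\right) + O{\left(7,j \right)}\right) q = \left(\left(-12 - 10\right) + 6\right) \frac{15}{2} = \left(-22 + 6\right) \frac{15}{2} = \left(-16\right) \frac{15}{2} = -120$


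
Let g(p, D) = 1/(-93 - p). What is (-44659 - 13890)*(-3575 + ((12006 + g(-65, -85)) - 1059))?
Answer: -12085391835/28 ≈ -4.3162e+8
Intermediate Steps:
(-44659 - 13890)*(-3575 + ((12006 + g(-65, -85)) - 1059)) = (-44659 - 13890)*(-3575 + ((12006 - 1/(93 - 65)) - 1059)) = -58549*(-3575 + ((12006 - 1/28) - 1059)) = -58549*(-3575 + (336167/28 - 1059)) = -58549*(-3575 + 306515/28) = -58549*206415/28 = -12085391835/28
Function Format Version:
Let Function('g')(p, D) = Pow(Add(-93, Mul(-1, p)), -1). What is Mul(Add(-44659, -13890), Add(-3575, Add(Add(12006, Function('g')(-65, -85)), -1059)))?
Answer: Rational(-12085391835, 28) ≈ -4.3162e+8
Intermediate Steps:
Mul(Add(-44659, -13890), Add(-3575, Add(Add(12006, Function('g')(-65, -85)), -1059))) = Mul(Add(-44659, -13890), Add(-3575, Add(Add(12006, Mul(-1, Pow(Add(93, -65), -1))), -1059))) = Mul(-58549, Add(-3575, Add(Add(12006, Mul(-1, Pow(28, -1))), -1059))) = Mul(-58549, Add(-3575, Add(Add(12006, Mul(-1, Rational(1, 28))), -1059))) = Mul(-58549, Add(-3575, Add(Add(12006, Rational(-1, 28)), -1059))) = Mul(-58549, Add(-3575, Add(Rational(336167, 28), -1059))) = Mul(-58549, Add(-3575, Rational(306515, 28))) = Mul(-58549, Rational(206415, 28)) = Rational(-12085391835, 28)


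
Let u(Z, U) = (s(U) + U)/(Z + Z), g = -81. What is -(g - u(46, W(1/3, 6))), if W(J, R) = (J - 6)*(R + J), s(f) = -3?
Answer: 33359/414 ≈ 80.577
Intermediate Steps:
W(J, R) = (-6 + J)*(J + R)
u(Z, U) = (-3 + U)/(2*Z) (u(Z, U) = (-3 + U)/(Z + Z) = (-3 + U)/((2*Z)) = (-3 + U)*(1/(2*Z)) = (-3 + U)/(2*Z))
-(g - u(46, W(1/3, 6))) = -(-81 - (-3 + ((1/3)**2 - 6/3 - 6*6 + 6/3))/(2*46)) = -(-81 - (-3 + ((1/3)**2 - 6*1/3 - 36 + (1/3)*6))/(2*46)) = -(-81 - (-3 + (1/9 - 2 - 36 + 2))/(2*46)) = -(-81 - (-3 - 323/9)/(2*46)) = -(-81 - (-350)/(2*46*9)) = -(-81 - 1*(-175/414)) = -(-81 + 175/414) = -1*(-33359/414) = 33359/414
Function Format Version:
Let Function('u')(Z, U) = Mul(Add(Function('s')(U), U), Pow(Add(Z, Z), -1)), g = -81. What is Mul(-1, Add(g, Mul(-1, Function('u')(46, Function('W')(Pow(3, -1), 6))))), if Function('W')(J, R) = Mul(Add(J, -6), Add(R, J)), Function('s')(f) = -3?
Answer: Rational(33359, 414) ≈ 80.577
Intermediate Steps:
Function('W')(J, R) = Mul(Add(-6, J), Add(J, R))
Function('u')(Z, U) = Mul(Rational(1, 2), Pow(Z, -1), Add(-3, U)) (Function('u')(Z, U) = Mul(Add(-3, U), Pow(Add(Z, Z), -1)) = Mul(Add(-3, U), Pow(Mul(2, Z), -1)) = Mul(Add(-3, U), Mul(Rational(1, 2), Pow(Z, -1))) = Mul(Rational(1, 2), Pow(Z, -1), Add(-3, U)))
Mul(-1, Add(g, Mul(-1, Function('u')(46, Function('W')(Pow(3, -1), 6))))) = Mul(-1, Add(-81, Mul(-1, Mul(Rational(1, 2), Pow(46, -1), Add(-3, Add(Pow(Pow(3, -1), 2), Mul(-6, Pow(3, -1)), Mul(-6, 6), Mul(Pow(3, -1), 6))))))) = Mul(-1, Add(-81, Mul(-1, Mul(Rational(1, 2), Rational(1, 46), Add(-3, Add(Pow(Rational(1, 3), 2), Mul(-6, Rational(1, 3)), -36, Mul(Rational(1, 3), 6))))))) = Mul(-1, Add(-81, Mul(-1, Mul(Rational(1, 2), Rational(1, 46), Add(-3, Add(Rational(1, 9), -2, -36, 2)))))) = Mul(-1, Add(-81, Mul(-1, Mul(Rational(1, 2), Rational(1, 46), Add(-3, Rational(-323, 9)))))) = Mul(-1, Add(-81, Mul(-1, Mul(Rational(1, 2), Rational(1, 46), Rational(-350, 9))))) = Mul(-1, Add(-81, Mul(-1, Rational(-175, 414)))) = Mul(-1, Add(-81, Rational(175, 414))) = Mul(-1, Rational(-33359, 414)) = Rational(33359, 414)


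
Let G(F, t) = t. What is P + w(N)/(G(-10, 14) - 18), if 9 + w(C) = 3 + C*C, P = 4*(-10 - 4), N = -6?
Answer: -127/2 ≈ -63.500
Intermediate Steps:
P = -56 (P = 4*(-14) = -56)
w(C) = -6 + C**2 (w(C) = -9 + (3 + C*C) = -9 + (3 + C**2) = -6 + C**2)
P + w(N)/(G(-10, 14) - 18) = -56 + (-6 + (-6)**2)/(14 - 18) = -56 + (-6 + 36)/(-4) = -56 - 1/4*30 = -56 - 15/2 = -127/2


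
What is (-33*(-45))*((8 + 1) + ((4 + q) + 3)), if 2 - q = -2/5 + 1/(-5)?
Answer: 27621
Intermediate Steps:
q = 13/5 (q = 2 - (-2/5 + 1/(-5)) = 2 - (-2*1/5 + 1*(-1/5)) = 2 - (-2/5 - 1/5) = 2 - 1*(-3/5) = 2 + 3/5 = 13/5 ≈ 2.6000)
(-33*(-45))*((8 + 1) + ((4 + q) + 3)) = (-33*(-45))*((8 + 1) + ((4 + 13/5) + 3)) = 1485*(9 + (33/5 + 3)) = 1485*(9 + 48/5) = 1485*(93/5) = 27621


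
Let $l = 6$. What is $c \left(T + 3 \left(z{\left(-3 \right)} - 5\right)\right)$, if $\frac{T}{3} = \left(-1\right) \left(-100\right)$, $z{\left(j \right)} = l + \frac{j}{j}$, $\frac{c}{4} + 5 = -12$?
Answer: $-20808$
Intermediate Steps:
$c = -68$ ($c = -20 + 4 \left(-12\right) = -20 - 48 = -68$)
$z{\left(j \right)} = 7$ ($z{\left(j \right)} = 6 + \frac{j}{j} = 6 + 1 = 7$)
$T = 300$ ($T = 3 \left(\left(-1\right) \left(-100\right)\right) = 3 \cdot 100 = 300$)
$c \left(T + 3 \left(z{\left(-3 \right)} - 5\right)\right) = - 68 \left(300 + 3 \left(7 - 5\right)\right) = - 68 \left(300 + 3 \cdot 2\right) = - 68 \left(300 + 6\right) = \left(-68\right) 306 = -20808$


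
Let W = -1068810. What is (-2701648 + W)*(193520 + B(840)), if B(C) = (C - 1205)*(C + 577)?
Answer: 1220440697730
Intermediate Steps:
B(C) = (-1205 + C)*(577 + C)
(-2701648 + W)*(193520 + B(840)) = (-2701648 - 1068810)*(193520 + (-695285 + 840² - 628*840)) = -3770458*(193520 + (-695285 + 705600 - 527520)) = -3770458*(193520 - 517205) = -3770458*(-323685) = 1220440697730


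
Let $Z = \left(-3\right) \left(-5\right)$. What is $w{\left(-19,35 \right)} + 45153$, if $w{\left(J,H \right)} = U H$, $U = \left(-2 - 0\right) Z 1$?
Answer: $44103$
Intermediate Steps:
$Z = 15$
$U = -30$ ($U = \left(-2 - 0\right) 15 \cdot 1 = \left(-2 + 0\right) 15 \cdot 1 = \left(-2\right) 15 \cdot 1 = \left(-30\right) 1 = -30$)
$w{\left(J,H \right)} = - 30 H$
$w{\left(-19,35 \right)} + 45153 = \left(-30\right) 35 + 45153 = -1050 + 45153 = 44103$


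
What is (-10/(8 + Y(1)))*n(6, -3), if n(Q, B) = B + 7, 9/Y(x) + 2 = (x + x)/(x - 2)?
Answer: -160/23 ≈ -6.9565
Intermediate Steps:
Y(x) = 9/(-2 + 2*x/(-2 + x)) (Y(x) = 9/(-2 + (x + x)/(x - 2)) = 9/(-2 + (2*x)/(-2 + x)) = 9/(-2 + 2*x/(-2 + x)))
n(Q, B) = 7 + B
(-10/(8 + Y(1)))*n(6, -3) = (-10/(8 + (-9/2 + (9/4)*1)))*(7 - 3) = -10/(8 + (-9/2 + 9/4))*4 = -10/(8 - 9/4)*4 = -10/23/4*4 = -10*4/23*4 = -40/23*4 = -160/23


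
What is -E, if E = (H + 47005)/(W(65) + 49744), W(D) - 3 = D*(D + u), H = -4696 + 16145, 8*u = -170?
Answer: -233816/210363 ≈ -1.1115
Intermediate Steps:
u = -85/4 (u = (⅛)*(-170) = -85/4 ≈ -21.250)
H = 11449
W(D) = 3 + D*(-85/4 + D) (W(D) = 3 + D*(D - 85/4) = 3 + D*(-85/4 + D))
E = 233816/210363 (E = (11449 + 47005)/((3 + 65² - 85/4*65) + 49744) = 58454/((3 + 4225 - 5525/4) + 49744) = 58454/(11387/4 + 49744) = 58454/(210363/4) = 58454*(4/210363) = 233816/210363 ≈ 1.1115)
-E = -1*233816/210363 = -233816/210363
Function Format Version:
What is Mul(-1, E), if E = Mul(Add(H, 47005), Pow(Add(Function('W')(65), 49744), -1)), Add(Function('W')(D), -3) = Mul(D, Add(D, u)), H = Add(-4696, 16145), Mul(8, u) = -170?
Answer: Rational(-233816, 210363) ≈ -1.1115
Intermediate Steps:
u = Rational(-85, 4) (u = Mul(Rational(1, 8), -170) = Rational(-85, 4) ≈ -21.250)
H = 11449
Function('W')(D) = Add(3, Mul(D, Add(Rational(-85, 4), D))) (Function('W')(D) = Add(3, Mul(D, Add(D, Rational(-85, 4)))) = Add(3, Mul(D, Add(Rational(-85, 4), D))))
E = Rational(233816, 210363) (E = Mul(Add(11449, 47005), Pow(Add(Add(3, Pow(65, 2), Mul(Rational(-85, 4), 65)), 49744), -1)) = Mul(58454, Pow(Add(Add(3, 4225, Rational(-5525, 4)), 49744), -1)) = Mul(58454, Pow(Add(Rational(11387, 4), 49744), -1)) = Mul(58454, Pow(Rational(210363, 4), -1)) = Mul(58454, Rational(4, 210363)) = Rational(233816, 210363) ≈ 1.1115)
Mul(-1, E) = Mul(-1, Rational(233816, 210363)) = Rational(-233816, 210363)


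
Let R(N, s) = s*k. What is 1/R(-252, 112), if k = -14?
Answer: -1/1568 ≈ -0.00063775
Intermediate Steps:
R(N, s) = -14*s (R(N, s) = s*(-14) = -14*s)
1/R(-252, 112) = 1/(-14*112) = 1/(-1568) = -1/1568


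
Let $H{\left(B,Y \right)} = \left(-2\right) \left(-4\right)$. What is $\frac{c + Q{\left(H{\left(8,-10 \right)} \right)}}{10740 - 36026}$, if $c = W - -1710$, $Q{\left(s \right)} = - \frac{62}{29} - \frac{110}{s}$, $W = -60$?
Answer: $- \frac{189557}{2933176} \approx -0.064625$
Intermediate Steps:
$H{\left(B,Y \right)} = 8$
$Q{\left(s \right)} = - \frac{62}{29} - \frac{110}{s}$ ($Q{\left(s \right)} = \left(-62\right) \frac{1}{29} - \frac{110}{s} = - \frac{62}{29} - \frac{110}{s}$)
$c = 1650$ ($c = -60 - -1710 = -60 + 1710 = 1650$)
$\frac{c + Q{\left(H{\left(8,-10 \right)} \right)}}{10740 - 36026} = \frac{1650 - \left(\frac{62}{29} + \frac{110}{8}\right)}{10740 - 36026} = \frac{1650 - \frac{1843}{116}}{-25286} = \left(1650 - \frac{1843}{116}\right) \left(- \frac{1}{25286}\right) = \frac{189557}{116} \left(- \frac{1}{25286}\right) = - \frac{189557}{2933176}$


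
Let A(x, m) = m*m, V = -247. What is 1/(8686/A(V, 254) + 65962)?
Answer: 32258/2127806539 ≈ 1.5160e-5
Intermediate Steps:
A(x, m) = m²
1/(8686/A(V, 254) + 65962) = 1/(8686/(254²) + 65962) = 1/(8686/64516 + 65962) = 1/(8686*(1/64516) + 65962) = 1/(4343/32258 + 65962) = 1/(2127806539/32258) = 32258/2127806539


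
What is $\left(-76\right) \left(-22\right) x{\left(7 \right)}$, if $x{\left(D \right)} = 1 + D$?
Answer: $13376$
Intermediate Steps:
$\left(-76\right) \left(-22\right) x{\left(7 \right)} = \left(-76\right) \left(-22\right) \left(1 + 7\right) = 1672 \cdot 8 = 13376$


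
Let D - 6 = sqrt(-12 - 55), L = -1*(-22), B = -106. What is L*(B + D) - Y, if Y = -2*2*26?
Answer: -2096 + 22*I*sqrt(67) ≈ -2096.0 + 180.08*I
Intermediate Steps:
L = 22
Y = -104 (Y = -4*26 = -104)
D = 6 + I*sqrt(67) (D = 6 + sqrt(-12 - 55) = 6 + sqrt(-67) = 6 + I*sqrt(67) ≈ 6.0 + 8.1853*I)
L*(B + D) - Y = 22*(-106 + (6 + I*sqrt(67))) - 1*(-104) = 22*(-100 + I*sqrt(67)) + 104 = (-2200 + 22*I*sqrt(67)) + 104 = -2096 + 22*I*sqrt(67)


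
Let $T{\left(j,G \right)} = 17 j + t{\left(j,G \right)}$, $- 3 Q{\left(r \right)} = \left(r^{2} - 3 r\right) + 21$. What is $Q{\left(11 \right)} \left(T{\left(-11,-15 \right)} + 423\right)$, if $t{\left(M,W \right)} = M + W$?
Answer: $-7630$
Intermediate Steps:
$Q{\left(r \right)} = -7 + r - \frac{r^{2}}{3}$ ($Q{\left(r \right)} = - \frac{\left(r^{2} - 3 r\right) + 21}{3} = - \frac{21 + r^{2} - 3 r}{3} = -7 + r - \frac{r^{2}}{3}$)
$T{\left(j,G \right)} = G + 18 j$ ($T{\left(j,G \right)} = 17 j + \left(j + G\right) = 17 j + \left(G + j\right) = G + 18 j$)
$Q{\left(11 \right)} \left(T{\left(-11,-15 \right)} + 423\right) = \left(-7 + 11 - \frac{11^{2}}{3}\right) \left(\left(-15 + 18 \left(-11\right)\right) + 423\right) = \left(-7 + 11 - \frac{121}{3}\right) \left(\left(-15 - 198\right) + 423\right) = \left(-7 + 11 - \frac{121}{3}\right) \left(-213 + 423\right) = \left(- \frac{109}{3}\right) 210 = -7630$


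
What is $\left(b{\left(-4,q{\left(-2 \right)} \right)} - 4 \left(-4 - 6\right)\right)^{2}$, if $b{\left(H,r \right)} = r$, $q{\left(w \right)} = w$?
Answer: $1444$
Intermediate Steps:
$\left(b{\left(-4,q{\left(-2 \right)} \right)} - 4 \left(-4 - 6\right)\right)^{2} = \left(-2 - 4 \left(-4 - 6\right)\right)^{2} = \left(-2 - -40\right)^{2} = \left(-2 + 40\right)^{2} = 38^{2} = 1444$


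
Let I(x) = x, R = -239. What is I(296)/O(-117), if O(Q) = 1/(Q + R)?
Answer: -105376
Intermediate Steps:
O(Q) = 1/(-239 + Q) (O(Q) = 1/(Q - 239) = 1/(-239 + Q))
I(296)/O(-117) = 296/(1/(-239 - 117)) = 296/(1/(-356)) = 296/(-1/356) = 296*(-356) = -105376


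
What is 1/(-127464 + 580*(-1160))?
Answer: -1/800264 ≈ -1.2496e-6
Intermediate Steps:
1/(-127464 + 580*(-1160)) = 1/(-127464 - 672800) = 1/(-800264) = -1/800264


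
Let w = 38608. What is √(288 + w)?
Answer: 4*√2431 ≈ 197.22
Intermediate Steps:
√(288 + w) = √(288 + 38608) = √38896 = 4*√2431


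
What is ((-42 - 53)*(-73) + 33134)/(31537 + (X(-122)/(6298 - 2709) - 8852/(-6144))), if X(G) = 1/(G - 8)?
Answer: 14357754877440/11301035752057 ≈ 1.2705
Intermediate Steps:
X(G) = 1/(-8 + G)
((-42 - 53)*(-73) + 33134)/(31537 + (X(-122)/(6298 - 2709) - 8852/(-6144))) = ((-42 - 53)*(-73) + 33134)/(31537 + (1/((-8 - 122)*(6298 - 2709)) - 8852/(-6144))) = (-95*(-73) + 33134)/(31537 + (1/(-130*3589) - 8852*(-1/6144))) = (6935 + 33134)/(31537 + (-1/130*1/3589 + 2213/1536)) = 40069/(31537 + (-1/466570 + 2213/1536)) = 40069/(31537 + 516258937/358325760) = 40069/(11301035752057/358325760) = 40069*(358325760/11301035752057) = 14357754877440/11301035752057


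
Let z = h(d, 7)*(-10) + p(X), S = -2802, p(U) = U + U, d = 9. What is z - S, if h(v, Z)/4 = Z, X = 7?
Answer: 2536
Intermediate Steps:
h(v, Z) = 4*Z
p(U) = 2*U
z = -266 (z = (4*7)*(-10) + 2*7 = 28*(-10) + 14 = -280 + 14 = -266)
z - S = -266 - 1*(-2802) = -266 + 2802 = 2536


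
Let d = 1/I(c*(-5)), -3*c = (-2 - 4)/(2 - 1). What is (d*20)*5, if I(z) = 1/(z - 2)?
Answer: -1200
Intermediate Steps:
c = 2 (c = -(-2 - 4)/(3*(2 - 1)) = -(-2)/1 = -(-2) = -⅓*(-6) = 2)
I(z) = 1/(-2 + z)
d = -12 (d = 1/(1/(-2 + 2*(-5))) = 1/(1/(-2 - 10)) = 1/(1/(-12)) = 1/(-1/12) = -12)
(d*20)*5 = -12*20*5 = -240*5 = -1200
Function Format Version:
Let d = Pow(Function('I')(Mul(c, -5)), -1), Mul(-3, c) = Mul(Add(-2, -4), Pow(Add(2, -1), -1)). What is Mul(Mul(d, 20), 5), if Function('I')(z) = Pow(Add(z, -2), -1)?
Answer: -1200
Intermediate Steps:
c = 2 (c = Mul(Rational(-1, 3), Mul(Add(-2, -4), Pow(Add(2, -1), -1))) = Mul(Rational(-1, 3), Mul(-6, Pow(1, -1))) = Mul(Rational(-1, 3), Mul(-6, 1)) = Mul(Rational(-1, 3), -6) = 2)
Function('I')(z) = Pow(Add(-2, z), -1)
d = -12 (d = Pow(Pow(Add(-2, Mul(2, -5)), -1), -1) = Pow(Pow(Add(-2, -10), -1), -1) = Pow(Pow(-12, -1), -1) = Pow(Rational(-1, 12), -1) = -12)
Mul(Mul(d, 20), 5) = Mul(Mul(-12, 20), 5) = Mul(-240, 5) = -1200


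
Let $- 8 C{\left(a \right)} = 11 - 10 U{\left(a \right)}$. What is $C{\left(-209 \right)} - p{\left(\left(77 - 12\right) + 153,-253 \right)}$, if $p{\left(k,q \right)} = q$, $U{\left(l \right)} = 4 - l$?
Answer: $\frac{4143}{8} \approx 517.88$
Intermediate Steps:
$C{\left(a \right)} = \frac{29}{8} - \frac{5 a}{4}$ ($C{\left(a \right)} = - \frac{11 - 10 \left(4 - a\right)}{8} = - \frac{11 + \left(-40 + 10 a\right)}{8} = - \frac{-29 + 10 a}{8} = \frac{29}{8} - \frac{5 a}{4}$)
$C{\left(-209 \right)} - p{\left(\left(77 - 12\right) + 153,-253 \right)} = \left(\frac{29}{8} - - \frac{1045}{4}\right) - -253 = \left(\frac{29}{8} + \frac{1045}{4}\right) + 253 = \frac{2119}{8} + 253 = \frac{4143}{8}$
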